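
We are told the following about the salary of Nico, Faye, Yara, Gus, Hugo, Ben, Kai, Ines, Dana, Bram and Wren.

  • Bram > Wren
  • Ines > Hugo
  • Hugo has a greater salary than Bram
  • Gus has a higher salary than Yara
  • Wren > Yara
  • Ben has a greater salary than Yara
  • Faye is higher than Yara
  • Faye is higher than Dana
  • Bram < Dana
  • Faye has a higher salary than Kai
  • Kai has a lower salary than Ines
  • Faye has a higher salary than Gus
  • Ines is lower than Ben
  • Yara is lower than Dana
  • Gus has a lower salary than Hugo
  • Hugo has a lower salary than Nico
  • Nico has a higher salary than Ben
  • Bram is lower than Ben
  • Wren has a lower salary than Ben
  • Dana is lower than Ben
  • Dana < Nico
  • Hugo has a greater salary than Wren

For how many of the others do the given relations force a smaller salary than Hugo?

The elements the relations force below Hugo are Yara, Wren, Bram, Gus — no chain reaches any other.
That is 4.

4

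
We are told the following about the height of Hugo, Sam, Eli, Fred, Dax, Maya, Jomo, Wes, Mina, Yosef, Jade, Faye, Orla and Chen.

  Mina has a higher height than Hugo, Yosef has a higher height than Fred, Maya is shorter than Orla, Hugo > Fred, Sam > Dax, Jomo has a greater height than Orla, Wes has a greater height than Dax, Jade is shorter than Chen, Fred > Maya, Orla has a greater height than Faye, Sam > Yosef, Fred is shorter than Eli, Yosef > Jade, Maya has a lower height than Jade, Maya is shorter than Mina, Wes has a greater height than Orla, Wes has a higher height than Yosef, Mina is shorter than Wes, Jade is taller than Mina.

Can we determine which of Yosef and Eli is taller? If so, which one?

Following every chain through Yosef: above Yosef we get Wes, Sam; below Yosef we get Maya, Fred, Hugo, Mina, Jade.
Eli is not reached, and no chain runs the other way from Eli to Yosef.
So the given relations leave the order of Yosef and Eli undetermined.

undetermined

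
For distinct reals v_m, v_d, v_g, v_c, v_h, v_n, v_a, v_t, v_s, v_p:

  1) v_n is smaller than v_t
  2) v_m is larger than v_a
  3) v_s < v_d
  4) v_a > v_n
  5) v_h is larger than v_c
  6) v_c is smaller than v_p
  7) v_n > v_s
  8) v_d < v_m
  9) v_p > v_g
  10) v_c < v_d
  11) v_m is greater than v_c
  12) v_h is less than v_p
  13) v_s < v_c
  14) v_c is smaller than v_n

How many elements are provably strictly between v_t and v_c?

The relations place v_c below v_t. An element lies strictly between them when it is forced above v_c and also forced below v_t.
Above v_c: {v_n, v_h, v_p, v_a, v_d, v_m}. Below v_t: {v_s, v_n}.
Intersection: {v_n} — 1.

1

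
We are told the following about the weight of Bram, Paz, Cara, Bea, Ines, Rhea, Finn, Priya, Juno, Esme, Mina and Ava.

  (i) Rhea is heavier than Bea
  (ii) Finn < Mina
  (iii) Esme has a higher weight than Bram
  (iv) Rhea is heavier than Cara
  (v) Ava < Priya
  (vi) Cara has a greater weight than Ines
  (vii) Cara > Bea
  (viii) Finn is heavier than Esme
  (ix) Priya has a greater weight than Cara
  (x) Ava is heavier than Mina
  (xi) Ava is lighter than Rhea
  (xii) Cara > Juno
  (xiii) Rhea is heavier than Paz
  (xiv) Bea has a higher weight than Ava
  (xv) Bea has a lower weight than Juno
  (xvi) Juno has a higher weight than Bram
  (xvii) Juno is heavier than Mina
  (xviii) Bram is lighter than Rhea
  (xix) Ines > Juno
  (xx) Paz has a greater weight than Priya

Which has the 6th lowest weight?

Bea

Chaining the given pairs: Bram < Esme < Finn < Mina < Ava < Bea < Juno < Ines < Cara < Priya < Paz < Rhea.
The 6th smallest is Bea.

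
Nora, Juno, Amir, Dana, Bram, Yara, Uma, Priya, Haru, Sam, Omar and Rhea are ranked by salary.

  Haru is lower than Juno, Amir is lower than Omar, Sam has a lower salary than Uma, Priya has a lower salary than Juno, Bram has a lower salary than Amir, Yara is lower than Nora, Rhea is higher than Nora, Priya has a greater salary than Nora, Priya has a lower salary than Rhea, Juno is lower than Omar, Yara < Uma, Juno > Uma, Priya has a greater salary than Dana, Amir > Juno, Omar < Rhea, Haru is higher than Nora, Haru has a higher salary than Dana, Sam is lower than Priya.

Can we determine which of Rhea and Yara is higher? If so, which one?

Rhea

Following the relations from Yara: Yara < Nora < Haru < Juno < Amir < Omar < Rhea.
So Rhea is higher.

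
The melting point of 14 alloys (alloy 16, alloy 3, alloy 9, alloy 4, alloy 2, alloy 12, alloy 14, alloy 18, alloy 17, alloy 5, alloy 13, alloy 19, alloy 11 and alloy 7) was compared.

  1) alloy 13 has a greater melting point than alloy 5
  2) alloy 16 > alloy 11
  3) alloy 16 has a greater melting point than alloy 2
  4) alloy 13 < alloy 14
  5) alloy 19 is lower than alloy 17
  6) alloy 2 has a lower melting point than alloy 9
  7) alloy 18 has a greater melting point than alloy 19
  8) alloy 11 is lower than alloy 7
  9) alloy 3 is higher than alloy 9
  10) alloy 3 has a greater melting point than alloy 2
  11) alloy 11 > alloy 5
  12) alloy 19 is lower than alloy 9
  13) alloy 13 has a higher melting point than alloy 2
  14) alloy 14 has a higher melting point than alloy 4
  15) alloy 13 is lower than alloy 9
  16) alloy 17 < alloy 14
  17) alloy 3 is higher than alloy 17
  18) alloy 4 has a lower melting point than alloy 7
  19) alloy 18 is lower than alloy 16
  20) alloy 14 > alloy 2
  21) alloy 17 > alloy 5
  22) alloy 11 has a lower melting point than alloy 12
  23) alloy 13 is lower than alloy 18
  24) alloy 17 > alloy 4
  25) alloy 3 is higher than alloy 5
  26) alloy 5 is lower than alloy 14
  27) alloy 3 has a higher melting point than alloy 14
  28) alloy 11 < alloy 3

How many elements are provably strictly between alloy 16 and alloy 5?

The relations place alloy 5 below alloy 16. An element lies strictly between them when it is forced above alloy 5 and also forced below alloy 16.
Above alloy 5: {alloy 11, alloy 13, alloy 12, alloy 7, alloy 9, alloy 17, alloy 14, alloy 18, alloy 3}. Below alloy 16: {alloy 11, alloy 2, alloy 13, alloy 19, alloy 18}.
Intersection: {alloy 11, alloy 13, alloy 18} — 3.

3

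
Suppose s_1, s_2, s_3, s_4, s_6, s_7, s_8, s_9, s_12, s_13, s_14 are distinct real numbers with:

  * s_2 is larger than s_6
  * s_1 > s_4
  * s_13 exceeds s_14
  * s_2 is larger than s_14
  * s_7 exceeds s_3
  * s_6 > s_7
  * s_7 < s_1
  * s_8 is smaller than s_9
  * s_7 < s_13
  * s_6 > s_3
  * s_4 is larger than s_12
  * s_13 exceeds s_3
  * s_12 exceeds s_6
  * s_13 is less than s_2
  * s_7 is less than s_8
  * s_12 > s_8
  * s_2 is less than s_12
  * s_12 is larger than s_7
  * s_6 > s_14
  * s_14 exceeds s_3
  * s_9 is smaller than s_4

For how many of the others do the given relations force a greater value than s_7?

8

The elements the relations force above s_7 are s_6, s_13, s_2, s_8, s_9, s_12, s_4, s_1 — no chain reaches any other.
That is 8.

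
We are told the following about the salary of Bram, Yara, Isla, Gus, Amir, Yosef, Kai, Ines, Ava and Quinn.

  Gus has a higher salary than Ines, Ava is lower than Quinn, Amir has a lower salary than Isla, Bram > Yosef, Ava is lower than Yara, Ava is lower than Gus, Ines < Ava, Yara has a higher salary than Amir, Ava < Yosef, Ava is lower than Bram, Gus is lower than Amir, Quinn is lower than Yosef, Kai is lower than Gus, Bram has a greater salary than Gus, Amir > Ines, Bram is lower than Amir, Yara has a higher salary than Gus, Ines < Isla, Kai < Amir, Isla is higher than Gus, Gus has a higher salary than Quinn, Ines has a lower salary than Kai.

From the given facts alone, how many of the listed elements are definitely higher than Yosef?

4

The elements the relations force above Yosef are Bram, Amir, Yara, Isla — no chain reaches any other.
That is 4.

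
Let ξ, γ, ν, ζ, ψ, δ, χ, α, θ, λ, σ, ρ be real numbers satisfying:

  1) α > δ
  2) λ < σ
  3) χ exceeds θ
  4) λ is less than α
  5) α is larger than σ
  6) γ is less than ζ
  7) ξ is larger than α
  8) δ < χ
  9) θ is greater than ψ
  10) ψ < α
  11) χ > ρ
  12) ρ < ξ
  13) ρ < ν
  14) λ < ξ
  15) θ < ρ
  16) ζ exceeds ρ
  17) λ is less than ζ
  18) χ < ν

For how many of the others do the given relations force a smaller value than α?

4

From α the given relations immediately reach λ, ψ, σ, δ.
Nothing else is reachable below α; 4 in all.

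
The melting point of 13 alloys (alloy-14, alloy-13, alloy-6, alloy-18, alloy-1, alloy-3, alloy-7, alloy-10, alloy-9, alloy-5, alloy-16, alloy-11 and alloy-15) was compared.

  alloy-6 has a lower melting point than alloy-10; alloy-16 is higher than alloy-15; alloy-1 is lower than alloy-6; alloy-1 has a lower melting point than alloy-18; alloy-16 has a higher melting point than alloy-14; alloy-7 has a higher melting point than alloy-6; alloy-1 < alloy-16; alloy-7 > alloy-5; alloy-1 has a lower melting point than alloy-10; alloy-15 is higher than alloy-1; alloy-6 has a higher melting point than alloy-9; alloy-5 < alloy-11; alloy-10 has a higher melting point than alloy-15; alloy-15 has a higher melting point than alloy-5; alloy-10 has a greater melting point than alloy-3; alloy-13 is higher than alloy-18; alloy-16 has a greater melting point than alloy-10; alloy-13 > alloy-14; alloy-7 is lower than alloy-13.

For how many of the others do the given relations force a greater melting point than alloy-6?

The elements the relations force above alloy-6 are alloy-7, alloy-13, alloy-10, alloy-16 — no chain reaches any other.
That is 4.

4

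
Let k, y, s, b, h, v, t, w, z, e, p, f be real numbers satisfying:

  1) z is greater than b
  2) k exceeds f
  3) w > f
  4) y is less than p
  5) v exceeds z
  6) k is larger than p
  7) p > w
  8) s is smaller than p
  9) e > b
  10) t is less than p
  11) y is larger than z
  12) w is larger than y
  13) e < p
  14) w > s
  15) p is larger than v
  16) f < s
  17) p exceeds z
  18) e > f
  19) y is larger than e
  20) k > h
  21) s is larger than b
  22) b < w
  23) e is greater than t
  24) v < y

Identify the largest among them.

Chaining downward from k: directly below it, f, h, p; then z, t, s, v, e, y, w; then b.
That covers every other element, and nothing is given above k, so k is the largest.

k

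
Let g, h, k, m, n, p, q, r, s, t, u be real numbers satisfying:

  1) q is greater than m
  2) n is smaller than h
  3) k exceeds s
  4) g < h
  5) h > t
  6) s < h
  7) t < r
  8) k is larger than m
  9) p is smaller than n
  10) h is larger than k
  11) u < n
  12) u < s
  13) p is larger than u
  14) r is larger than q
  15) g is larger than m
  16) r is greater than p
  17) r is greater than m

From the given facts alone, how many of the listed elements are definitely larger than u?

From u the given relations immediately reach s, p, n.
From those, k, h, r — 6 in total.
No other element is forced above u by the given relations, so the count is 6.

6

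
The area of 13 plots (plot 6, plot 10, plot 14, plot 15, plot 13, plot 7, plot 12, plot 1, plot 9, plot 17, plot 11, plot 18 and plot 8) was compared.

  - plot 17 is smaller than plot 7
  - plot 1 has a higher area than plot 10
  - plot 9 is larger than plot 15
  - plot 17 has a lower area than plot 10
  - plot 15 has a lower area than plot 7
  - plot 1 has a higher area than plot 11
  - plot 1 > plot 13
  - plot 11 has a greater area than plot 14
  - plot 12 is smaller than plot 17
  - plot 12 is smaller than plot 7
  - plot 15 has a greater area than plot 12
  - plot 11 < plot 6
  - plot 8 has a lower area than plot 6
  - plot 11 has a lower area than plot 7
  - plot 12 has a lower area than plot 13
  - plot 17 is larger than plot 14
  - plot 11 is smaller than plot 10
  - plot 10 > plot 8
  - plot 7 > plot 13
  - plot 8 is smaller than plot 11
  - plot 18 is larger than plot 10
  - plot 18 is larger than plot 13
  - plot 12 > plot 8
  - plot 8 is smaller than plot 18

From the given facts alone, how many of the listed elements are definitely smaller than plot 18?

Directly below plot 18: plot 8, plot 13, plot 10.
One step further: plot 12, plot 17, plot 11 (6 so far).
One step further: plot 14 (7 so far).
Nothing else is reachable below plot 18; 7 in all.

7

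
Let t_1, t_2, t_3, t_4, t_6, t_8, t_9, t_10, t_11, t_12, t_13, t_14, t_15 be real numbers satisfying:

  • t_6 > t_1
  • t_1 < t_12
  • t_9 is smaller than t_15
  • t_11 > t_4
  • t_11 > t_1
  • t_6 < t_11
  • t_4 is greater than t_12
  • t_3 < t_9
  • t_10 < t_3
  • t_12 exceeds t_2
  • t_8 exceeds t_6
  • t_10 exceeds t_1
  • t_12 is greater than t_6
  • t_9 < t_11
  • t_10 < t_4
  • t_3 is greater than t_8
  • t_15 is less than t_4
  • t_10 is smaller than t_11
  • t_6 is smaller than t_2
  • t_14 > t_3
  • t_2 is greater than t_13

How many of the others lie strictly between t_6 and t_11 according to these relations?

The relations place t_6 below t_11. An element lies strictly between them when it is forced above t_6 and also forced below t_11.
Above t_6: {t_8, t_3, t_9, t_15, t_2, t_14, t_12, t_4}. Below t_11: {t_1, t_10, t_13, t_8, t_3, t_9, t_15, t_2, t_12, t_4}.
Intersection: {t_8, t_3, t_9, t_15, t_2, t_12, t_4} — 7.

7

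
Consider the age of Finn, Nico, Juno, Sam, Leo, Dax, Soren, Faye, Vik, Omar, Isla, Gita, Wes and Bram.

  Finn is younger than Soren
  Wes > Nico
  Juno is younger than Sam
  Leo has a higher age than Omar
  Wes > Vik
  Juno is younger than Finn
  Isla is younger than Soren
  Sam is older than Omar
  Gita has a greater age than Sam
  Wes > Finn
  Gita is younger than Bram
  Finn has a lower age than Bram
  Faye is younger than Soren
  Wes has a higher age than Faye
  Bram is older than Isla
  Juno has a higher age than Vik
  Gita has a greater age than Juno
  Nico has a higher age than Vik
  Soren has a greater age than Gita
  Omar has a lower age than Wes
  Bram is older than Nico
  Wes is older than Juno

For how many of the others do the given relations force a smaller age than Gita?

4

Directly below Gita: Juno, Sam.
One step further: Omar, Vik (4 so far).
No other element is forced below Gita by the given relations, so the count is 4.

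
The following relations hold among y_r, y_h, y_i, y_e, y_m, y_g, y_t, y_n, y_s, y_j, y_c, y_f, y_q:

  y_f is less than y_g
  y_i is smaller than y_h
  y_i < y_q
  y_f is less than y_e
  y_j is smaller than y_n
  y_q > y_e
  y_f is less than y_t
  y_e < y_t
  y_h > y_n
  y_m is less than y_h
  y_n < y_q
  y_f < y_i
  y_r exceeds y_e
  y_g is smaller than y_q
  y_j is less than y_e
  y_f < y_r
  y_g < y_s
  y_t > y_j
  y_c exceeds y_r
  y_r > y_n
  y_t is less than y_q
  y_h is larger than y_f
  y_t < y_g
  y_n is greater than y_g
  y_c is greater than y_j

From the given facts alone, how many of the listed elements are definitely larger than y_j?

9

The elements the relations force above y_j are y_e, y_t, y_g, y_n, y_s, y_h, y_r, y_q, y_c — no chain reaches any other.
That is 9.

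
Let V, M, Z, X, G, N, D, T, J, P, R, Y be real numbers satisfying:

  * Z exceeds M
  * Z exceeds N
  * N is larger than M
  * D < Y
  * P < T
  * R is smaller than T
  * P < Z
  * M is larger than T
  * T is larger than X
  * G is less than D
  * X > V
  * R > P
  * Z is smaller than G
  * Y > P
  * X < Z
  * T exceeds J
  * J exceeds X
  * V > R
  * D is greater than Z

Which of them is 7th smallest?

The consecutive relations fix a unique order: P < R < V < X < J < T < M < N < Z < G < D < Y.
Counting 7 from the smallest end gives M.

M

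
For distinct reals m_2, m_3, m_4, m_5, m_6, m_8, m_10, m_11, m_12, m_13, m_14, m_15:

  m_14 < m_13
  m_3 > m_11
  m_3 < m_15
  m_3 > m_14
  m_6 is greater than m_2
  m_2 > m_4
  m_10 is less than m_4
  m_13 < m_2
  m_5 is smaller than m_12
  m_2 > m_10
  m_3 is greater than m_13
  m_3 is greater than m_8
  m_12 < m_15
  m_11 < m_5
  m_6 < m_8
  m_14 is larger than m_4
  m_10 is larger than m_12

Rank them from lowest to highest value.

m_11 < m_5 < m_12 < m_10 < m_4 < m_14 < m_13 < m_2 < m_6 < m_8 < m_3 < m_15

Each adjacent pair is fixed by a given relation: m_11 < m_5; m_5 < m_12; m_12 < m_10; m_10 < m_4; m_4 < m_14; m_14 < m_13; m_13 < m_2; m_2 < m_6; m_6 < m_8; m_8 < m_3; m_3 < m_15. Chaining them end to end gives the full order.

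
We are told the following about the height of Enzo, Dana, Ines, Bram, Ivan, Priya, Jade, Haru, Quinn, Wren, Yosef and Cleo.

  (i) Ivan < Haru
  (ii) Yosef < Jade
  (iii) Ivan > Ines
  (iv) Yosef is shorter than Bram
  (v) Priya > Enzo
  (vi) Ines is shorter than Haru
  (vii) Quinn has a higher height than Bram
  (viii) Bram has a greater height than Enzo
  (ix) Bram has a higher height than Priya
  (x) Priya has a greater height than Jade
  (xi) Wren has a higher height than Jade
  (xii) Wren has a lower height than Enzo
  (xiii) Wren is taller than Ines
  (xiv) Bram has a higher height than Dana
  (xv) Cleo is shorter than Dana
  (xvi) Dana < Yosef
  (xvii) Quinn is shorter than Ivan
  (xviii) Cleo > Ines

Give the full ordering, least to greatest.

Ines < Cleo < Dana < Yosef < Jade < Wren < Enzo < Priya < Bram < Quinn < Ivan < Haru

Nothing is placed below Ines, so it is least; from there Ines < Cleo; Cleo < Dana; Dana < Yosef; Yosef < Jade; Jade < Wren; Wren < Enzo; Enzo < Priya; Priya < Bram; Bram < Quinn; Quinn < Ivan; Ivan < Haru, each given directly.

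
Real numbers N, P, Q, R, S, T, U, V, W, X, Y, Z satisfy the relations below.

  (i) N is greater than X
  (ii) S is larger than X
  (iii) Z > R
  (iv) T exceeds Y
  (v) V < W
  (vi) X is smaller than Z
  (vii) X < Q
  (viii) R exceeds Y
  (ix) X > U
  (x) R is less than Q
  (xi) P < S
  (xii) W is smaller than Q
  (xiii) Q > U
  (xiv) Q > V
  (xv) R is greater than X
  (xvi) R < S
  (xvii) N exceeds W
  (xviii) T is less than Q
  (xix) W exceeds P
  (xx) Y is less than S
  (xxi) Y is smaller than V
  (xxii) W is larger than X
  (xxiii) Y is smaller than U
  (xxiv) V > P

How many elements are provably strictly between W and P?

The relations place P below W. An element lies strictly between them when it is forced above P and also forced below W.
Above P: {V, N, S, Q}. Below W: {Y, V, U, X}.
Intersection: {V} — 1.

1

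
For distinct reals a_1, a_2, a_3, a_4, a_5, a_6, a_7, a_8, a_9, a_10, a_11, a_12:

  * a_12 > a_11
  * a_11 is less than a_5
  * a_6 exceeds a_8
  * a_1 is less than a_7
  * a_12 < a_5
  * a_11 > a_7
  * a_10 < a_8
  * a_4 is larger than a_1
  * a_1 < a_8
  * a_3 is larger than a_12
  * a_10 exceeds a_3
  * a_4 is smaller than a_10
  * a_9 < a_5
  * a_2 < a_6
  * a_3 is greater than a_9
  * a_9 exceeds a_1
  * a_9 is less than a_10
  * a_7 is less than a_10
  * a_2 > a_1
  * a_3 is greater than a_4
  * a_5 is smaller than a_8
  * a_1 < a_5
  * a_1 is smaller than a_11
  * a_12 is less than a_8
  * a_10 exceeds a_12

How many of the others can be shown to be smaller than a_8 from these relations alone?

The elements the relations force below a_8 are a_1, a_7, a_11, a_12, a_9, a_5, a_4, a_3, a_10 — no chain reaches any other.
That is 9.

9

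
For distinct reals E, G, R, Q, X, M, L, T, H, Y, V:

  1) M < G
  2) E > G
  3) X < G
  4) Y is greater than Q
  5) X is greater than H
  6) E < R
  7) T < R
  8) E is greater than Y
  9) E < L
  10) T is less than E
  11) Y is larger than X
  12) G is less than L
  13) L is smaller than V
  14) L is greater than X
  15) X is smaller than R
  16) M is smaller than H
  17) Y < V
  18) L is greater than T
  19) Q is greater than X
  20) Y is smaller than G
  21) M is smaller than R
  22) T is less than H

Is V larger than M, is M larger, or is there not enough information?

V

Link the given pairs in sequence: M < H; H < X; X < Y; Y < G; G < E; E < L; L < V.
Chaining these gives M < H < X < Y < G < E < L < V.
So V is larger.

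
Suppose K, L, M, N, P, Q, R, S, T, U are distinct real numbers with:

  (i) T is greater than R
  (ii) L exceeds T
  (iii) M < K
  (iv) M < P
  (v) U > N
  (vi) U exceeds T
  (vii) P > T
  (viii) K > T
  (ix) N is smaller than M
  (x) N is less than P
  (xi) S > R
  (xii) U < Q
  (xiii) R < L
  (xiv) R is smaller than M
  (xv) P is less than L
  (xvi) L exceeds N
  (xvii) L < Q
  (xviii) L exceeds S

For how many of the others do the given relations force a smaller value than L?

6

The elements the relations force below L are R, N, T, M, S, P — no chain reaches any other.
That is 6.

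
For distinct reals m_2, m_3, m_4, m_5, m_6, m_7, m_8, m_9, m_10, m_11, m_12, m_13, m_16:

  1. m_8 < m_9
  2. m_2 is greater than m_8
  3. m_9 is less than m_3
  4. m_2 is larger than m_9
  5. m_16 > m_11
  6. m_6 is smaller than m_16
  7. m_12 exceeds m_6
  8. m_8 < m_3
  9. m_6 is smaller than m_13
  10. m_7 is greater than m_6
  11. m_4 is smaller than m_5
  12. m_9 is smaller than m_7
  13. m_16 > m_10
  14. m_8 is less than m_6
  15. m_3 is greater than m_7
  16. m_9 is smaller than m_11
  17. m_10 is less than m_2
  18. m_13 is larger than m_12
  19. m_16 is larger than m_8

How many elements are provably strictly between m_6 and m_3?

The relations place m_6 below m_3. An element lies strictly between them when it is forced above m_6 and also forced below m_3.
Above m_6: {m_7, m_16, m_12, m_13}. Below m_3: {m_8, m_9, m_7}.
Intersection: {m_7} — 1.

1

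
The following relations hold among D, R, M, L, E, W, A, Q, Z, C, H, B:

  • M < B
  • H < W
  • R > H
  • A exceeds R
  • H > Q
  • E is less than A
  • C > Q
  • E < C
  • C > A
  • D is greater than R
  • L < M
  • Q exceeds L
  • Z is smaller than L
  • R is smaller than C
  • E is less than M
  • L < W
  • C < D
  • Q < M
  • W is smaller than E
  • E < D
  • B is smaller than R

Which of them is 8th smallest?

B

Piecing the relations together gives one ordering: Z < L < Q < H < W < E < M < B < R < A < C < D.
Counting 8 from the smallest end gives B.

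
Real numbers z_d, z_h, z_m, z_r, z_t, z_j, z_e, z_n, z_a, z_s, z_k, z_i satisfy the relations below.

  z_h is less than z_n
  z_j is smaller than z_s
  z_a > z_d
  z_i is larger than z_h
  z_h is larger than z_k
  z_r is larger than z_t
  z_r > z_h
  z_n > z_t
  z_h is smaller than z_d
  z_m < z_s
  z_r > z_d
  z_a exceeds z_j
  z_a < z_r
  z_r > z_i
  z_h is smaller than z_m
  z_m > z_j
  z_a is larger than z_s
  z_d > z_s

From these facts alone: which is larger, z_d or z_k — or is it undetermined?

z_k < z_h and z_h < z_m give z_k < z_m.
Then z_m < z_s extends the chain to z_s.
With z_s < z_d: z_k < z_h < z_m < z_s < z_d.
So z_d is larger.

z_d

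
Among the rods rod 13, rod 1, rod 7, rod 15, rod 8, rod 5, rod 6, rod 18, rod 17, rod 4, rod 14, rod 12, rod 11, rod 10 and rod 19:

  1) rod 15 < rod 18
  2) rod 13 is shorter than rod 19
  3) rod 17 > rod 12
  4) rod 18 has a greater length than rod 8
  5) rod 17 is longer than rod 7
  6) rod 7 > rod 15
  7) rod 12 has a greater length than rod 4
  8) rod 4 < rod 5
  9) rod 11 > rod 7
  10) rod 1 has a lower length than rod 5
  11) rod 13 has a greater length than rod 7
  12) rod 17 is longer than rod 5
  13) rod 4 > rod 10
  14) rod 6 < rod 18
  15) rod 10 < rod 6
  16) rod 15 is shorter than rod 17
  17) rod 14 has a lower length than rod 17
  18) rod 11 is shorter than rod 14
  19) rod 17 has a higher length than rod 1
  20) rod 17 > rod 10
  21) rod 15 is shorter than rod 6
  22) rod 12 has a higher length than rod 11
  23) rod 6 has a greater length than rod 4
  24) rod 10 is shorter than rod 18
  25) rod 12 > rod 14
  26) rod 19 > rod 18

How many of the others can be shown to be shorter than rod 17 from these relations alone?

From rod 17 the given relations immediately reach rod 10, rod 15, rod 7, rod 1, rod 14, rod 12, rod 5.
From those, rod 11, rod 4 — 9 in total.
Nothing else is reachable below rod 17; 9 in all.

9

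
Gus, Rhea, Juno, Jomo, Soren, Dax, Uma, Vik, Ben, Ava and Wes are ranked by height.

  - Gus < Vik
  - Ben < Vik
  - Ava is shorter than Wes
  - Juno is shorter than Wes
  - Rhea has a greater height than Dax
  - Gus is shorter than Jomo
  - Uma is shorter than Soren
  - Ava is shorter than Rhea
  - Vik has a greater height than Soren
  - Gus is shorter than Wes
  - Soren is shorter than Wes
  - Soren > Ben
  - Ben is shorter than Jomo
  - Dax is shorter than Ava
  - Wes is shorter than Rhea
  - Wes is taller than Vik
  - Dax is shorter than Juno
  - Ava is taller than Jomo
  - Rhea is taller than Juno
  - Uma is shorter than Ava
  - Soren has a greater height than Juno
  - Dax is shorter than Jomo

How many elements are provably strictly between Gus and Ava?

Chaining upward from Gus reaches: Jomo, Vik, Wes, Rhea.
Chaining downward from Ava reaches: Ben, Uma, Dax, Jomo.
Strictly between Gus and Ava are those in both lists: Jomo — 1 element.

1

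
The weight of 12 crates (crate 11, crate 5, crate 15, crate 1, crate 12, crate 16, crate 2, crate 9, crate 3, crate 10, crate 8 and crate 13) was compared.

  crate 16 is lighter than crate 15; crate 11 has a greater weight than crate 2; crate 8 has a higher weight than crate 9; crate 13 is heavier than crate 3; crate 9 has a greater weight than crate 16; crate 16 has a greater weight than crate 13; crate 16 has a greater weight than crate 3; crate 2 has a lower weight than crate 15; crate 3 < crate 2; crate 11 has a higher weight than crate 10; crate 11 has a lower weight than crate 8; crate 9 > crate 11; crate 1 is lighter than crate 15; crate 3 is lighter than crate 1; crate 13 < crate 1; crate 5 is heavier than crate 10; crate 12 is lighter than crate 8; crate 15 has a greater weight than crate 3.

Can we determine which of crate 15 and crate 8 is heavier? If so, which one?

Following every chain through crate 8: below crate 8 we get crate 3, crate 13, crate 2, crate 12, crate 10, crate 11, crate 16, crate 9.
crate 15 is not reached, and no chain runs the other way from crate 15 to crate 8.
So the given relations leave the order of crate 8 and crate 15 undetermined.

undetermined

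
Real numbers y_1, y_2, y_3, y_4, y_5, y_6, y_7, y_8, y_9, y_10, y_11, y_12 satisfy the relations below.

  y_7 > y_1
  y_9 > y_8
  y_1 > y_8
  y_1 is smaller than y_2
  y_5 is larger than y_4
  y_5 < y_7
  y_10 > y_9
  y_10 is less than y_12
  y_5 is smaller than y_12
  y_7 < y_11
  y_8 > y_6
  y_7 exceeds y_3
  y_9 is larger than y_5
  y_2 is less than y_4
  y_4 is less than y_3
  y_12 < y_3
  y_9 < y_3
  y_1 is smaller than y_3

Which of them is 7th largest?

Piecing the relations together gives one ordering: y_6 < y_8 < y_1 < y_2 < y_4 < y_5 < y_9 < y_10 < y_12 < y_3 < y_7 < y_11.
The 7th largest is y_5.

y_5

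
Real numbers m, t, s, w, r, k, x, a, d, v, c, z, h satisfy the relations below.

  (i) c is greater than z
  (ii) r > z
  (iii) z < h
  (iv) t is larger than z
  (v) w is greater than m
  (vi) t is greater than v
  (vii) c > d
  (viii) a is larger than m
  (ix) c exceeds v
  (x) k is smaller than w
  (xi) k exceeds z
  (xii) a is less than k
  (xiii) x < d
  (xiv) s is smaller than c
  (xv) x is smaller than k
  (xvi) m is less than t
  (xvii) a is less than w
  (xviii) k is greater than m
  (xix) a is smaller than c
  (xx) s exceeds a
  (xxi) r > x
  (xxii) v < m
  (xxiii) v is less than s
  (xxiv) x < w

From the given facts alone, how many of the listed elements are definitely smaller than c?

7

Directly below c: z, v, d, a, s.
One step further: x, m (7 so far).
No other element is forced below c by the given relations, so the count is 7.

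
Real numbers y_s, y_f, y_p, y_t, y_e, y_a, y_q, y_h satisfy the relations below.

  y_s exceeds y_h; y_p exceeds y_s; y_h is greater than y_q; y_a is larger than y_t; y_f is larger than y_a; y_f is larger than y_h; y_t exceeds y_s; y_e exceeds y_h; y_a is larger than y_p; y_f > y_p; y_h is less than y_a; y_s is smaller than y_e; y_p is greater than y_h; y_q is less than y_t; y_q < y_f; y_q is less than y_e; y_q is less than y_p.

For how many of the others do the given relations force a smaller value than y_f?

6

From y_f the given relations immediately reach y_q, y_h, y_p, y_a.
From those, y_s, y_t — 6 in total.
Nothing else is reachable below y_f; 6 in all.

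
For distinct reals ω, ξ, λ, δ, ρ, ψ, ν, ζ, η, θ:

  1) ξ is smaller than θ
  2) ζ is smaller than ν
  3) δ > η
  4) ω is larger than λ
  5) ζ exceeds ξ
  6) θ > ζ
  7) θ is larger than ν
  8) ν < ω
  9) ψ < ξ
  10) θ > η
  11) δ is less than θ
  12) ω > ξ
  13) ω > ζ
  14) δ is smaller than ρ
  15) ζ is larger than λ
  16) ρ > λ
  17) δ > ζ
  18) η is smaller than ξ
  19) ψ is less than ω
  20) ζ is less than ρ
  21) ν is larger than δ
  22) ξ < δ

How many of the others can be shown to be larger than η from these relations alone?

From η the given relations immediately reach ξ, δ, θ.
From those, ζ, ν, ρ, ω — 7 in total.
No other element is forced above η by the given relations, so the count is 7.

7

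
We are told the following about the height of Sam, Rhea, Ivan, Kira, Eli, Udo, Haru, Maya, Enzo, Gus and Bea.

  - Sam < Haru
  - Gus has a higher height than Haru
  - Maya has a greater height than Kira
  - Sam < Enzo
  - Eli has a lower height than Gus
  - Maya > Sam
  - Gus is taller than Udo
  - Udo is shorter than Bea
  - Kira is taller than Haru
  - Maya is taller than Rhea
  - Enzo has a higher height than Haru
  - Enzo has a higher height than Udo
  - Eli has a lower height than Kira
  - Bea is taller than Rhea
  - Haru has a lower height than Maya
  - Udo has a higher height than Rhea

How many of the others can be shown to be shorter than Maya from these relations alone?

5

Directly below Maya: Rhea, Sam, Haru, Kira.
One step further: Eli (5 so far).
Nothing else is reachable below Maya; 5 in all.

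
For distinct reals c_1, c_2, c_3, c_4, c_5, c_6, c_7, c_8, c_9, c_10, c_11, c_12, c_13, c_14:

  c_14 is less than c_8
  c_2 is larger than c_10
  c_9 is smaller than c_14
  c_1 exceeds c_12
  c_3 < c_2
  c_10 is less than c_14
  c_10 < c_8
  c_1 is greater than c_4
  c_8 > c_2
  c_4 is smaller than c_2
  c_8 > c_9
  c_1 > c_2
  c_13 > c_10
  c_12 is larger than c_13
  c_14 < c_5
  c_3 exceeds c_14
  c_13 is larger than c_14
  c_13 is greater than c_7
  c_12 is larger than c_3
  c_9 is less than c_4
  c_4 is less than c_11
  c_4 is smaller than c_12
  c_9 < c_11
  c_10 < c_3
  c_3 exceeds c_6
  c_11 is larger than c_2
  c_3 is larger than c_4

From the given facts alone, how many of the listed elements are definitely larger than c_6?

Directly above c_6: c_3.
One step further: c_2, c_12 (3 so far).
One step further: c_11, c_1, c_8 (6 so far).
Nothing else is reachable above c_6; 6 in all.

6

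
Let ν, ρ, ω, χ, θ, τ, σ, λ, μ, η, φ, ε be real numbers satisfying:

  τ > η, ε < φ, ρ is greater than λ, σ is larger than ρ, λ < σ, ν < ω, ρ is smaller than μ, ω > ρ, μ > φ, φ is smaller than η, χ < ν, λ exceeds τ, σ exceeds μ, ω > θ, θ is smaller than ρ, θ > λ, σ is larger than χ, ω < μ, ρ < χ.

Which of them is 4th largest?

Piecing the relations together gives one ordering: ε < φ < η < τ < λ < θ < ρ < χ < ν < ω < μ < σ.
Counting 4 from the largest end gives ν.

ν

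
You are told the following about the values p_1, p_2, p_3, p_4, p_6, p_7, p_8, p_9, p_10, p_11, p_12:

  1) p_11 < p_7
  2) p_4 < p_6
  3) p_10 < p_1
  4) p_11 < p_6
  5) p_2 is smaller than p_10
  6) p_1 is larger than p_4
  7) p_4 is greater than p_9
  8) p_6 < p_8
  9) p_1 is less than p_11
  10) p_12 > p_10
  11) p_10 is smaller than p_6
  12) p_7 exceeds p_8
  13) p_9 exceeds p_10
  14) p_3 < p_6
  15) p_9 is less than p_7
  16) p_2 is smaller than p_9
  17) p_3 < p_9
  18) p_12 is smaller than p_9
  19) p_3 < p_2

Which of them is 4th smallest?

Piecing the relations together gives one ordering: p_3 < p_2 < p_10 < p_12 < p_9 < p_4 < p_1 < p_11 < p_6 < p_8 < p_7.
Counting 4 from the smallest end gives p_12.

p_12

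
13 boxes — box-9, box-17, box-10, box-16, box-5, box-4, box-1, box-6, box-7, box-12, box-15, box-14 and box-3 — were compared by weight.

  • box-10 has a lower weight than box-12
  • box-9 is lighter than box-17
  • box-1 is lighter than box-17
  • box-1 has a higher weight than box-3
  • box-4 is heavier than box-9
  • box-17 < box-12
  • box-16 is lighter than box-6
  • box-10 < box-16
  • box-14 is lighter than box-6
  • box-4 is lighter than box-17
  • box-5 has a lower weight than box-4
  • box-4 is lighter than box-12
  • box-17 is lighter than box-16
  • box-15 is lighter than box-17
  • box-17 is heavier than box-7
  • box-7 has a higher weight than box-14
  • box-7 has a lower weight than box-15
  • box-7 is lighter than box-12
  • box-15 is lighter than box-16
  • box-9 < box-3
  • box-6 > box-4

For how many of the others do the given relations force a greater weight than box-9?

7

From box-9 the given relations immediately reach box-4, box-3, box-17.
From those, box-1, box-12, box-16, box-6 — 7 in total.
No other element is forced above box-9 by the given relations, so the count is 7.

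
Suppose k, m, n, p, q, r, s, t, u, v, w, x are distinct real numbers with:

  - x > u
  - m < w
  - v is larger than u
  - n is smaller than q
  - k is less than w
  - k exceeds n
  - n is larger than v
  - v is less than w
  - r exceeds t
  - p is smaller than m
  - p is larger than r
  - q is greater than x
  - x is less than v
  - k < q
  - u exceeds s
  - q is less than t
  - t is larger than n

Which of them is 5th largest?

Chaining the given pairs: s < u < x < v < n < k < q < t < r < p < m < w.
The 5th largest is t.

t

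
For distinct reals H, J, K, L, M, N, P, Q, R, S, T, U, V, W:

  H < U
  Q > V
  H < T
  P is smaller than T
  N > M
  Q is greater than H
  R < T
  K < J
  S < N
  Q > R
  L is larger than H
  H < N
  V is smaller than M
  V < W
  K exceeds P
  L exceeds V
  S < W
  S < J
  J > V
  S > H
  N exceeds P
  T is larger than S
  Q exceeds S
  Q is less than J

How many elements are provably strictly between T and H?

1

Chaining upward from H reaches: S, U, W, Q, J, N, L.
Chaining downward from T reaches: S, R, P.
Strictly between H and T are those in both lists: S — 1 element.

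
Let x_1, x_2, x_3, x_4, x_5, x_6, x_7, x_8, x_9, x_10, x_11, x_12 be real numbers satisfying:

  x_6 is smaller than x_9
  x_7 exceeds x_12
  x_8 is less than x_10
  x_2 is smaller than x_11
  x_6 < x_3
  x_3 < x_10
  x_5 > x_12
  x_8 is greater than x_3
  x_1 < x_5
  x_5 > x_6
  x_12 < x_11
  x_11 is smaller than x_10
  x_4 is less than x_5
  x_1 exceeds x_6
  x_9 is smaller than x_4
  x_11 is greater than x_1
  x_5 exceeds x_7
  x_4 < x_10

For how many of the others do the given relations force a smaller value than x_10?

The elements the relations force below x_10 are x_12, x_6, x_1, x_2, x_9, x_4, x_3, x_8, x_11 — no chain reaches any other.
That is 9.

9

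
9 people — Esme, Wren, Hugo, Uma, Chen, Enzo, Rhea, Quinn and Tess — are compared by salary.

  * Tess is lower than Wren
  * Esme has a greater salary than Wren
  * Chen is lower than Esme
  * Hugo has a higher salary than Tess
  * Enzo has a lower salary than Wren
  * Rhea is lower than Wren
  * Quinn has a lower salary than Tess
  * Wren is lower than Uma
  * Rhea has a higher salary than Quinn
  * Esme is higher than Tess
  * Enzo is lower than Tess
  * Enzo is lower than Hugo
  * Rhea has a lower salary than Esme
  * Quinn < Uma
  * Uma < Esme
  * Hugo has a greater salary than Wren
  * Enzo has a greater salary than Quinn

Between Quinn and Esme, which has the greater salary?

Quinn < Enzo and Enzo < Tess give Quinn < Tess.
Then Tess < Wren extends the chain to Wren.
With Wren < Uma: Quinn < Enzo < Tess < Wren < Uma.
Then Uma < Esme extends the chain to Esme.
So Quinn < Esme; Esme is the higher of the two.

Esme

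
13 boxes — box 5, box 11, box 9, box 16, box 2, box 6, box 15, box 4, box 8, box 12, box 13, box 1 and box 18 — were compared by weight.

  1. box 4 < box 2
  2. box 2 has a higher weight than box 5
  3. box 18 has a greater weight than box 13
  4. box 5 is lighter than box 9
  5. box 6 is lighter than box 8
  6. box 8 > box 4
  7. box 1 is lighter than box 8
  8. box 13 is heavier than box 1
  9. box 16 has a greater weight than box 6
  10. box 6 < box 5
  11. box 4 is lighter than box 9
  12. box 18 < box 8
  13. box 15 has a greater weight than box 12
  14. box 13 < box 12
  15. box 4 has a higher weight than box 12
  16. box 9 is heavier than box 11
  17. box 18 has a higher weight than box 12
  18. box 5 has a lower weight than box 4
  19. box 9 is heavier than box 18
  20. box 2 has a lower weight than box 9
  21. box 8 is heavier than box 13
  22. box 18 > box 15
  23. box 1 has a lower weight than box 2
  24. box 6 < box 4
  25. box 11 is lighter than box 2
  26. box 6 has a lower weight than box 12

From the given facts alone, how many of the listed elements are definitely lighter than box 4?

Directly below box 4: box 6, box 12, box 5.
One step further: box 13 (4 so far).
One step further: box 1 (5 so far).
Nothing else is reachable below box 4; 5 in all.

5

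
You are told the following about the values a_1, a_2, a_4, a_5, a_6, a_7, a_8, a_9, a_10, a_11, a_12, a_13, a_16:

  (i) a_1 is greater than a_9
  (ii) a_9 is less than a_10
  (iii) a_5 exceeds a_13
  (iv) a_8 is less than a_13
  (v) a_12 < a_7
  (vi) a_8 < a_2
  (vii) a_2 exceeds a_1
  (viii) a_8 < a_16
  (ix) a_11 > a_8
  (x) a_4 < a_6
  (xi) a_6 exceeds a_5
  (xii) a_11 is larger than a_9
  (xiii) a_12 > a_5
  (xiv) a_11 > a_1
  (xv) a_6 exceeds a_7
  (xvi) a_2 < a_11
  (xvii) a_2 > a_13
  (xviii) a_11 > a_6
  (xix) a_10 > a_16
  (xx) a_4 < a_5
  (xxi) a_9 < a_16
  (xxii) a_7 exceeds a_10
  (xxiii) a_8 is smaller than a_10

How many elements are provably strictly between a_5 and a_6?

2

The relations place a_5 below a_6. An element lies strictly between them when it is forced above a_5 and also forced below a_6.
Above a_5: {a_12, a_7, a_11}. Below a_6: {a_9, a_4, a_8, a_13, a_16, a_10, a_12, a_7}.
Intersection: {a_12, a_7} — 2.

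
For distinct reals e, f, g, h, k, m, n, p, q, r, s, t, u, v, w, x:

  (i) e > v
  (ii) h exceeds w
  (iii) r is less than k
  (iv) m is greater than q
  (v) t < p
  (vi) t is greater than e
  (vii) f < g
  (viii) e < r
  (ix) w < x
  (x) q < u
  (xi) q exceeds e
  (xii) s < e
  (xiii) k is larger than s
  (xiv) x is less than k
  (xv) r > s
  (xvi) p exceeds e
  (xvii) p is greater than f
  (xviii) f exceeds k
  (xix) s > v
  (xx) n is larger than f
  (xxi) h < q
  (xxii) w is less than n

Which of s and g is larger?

g

Following the relations from s: s < e < r < k < f < g.
So s < g; g is the larger of the two.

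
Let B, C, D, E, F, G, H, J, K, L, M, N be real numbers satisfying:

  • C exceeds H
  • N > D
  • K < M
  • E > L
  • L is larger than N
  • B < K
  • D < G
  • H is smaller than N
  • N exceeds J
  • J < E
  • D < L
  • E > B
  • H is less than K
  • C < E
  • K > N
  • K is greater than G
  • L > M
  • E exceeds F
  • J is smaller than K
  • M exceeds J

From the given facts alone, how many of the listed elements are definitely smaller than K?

6

The elements the relations force below K are J, H, B, D, G, N — no chain reaches any other.
That is 6.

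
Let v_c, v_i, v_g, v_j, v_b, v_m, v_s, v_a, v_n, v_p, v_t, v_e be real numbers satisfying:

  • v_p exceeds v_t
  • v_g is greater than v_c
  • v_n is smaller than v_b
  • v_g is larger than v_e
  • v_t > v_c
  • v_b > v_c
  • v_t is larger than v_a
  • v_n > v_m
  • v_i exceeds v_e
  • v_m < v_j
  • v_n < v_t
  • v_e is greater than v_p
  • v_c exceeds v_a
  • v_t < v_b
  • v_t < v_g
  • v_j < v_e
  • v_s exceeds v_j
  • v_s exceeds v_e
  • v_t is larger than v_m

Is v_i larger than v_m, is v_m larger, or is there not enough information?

v_m < v_n and v_n < v_t give v_m < v_t.
Then v_t < v_p extends the chain to v_p.
With v_p < v_e: v_m < v_n < v_t < v_p < v_e.
Then v_e < v_i extends the chain to v_i.
So v_i is larger.

v_i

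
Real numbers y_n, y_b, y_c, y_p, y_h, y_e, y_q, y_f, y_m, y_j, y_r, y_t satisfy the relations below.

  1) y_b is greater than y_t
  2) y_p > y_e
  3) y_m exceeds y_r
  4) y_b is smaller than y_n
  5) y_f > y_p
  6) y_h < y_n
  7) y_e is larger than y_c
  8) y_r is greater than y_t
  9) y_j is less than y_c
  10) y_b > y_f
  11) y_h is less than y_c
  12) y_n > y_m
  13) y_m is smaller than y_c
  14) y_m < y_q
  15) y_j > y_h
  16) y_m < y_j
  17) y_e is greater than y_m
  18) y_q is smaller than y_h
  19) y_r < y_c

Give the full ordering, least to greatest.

y_t < y_r < y_m < y_q < y_h < y_j < y_c < y_e < y_p < y_f < y_b < y_n

Nothing is placed below y_t, so it is least; from there y_t < y_r; y_r < y_m; y_m < y_q; y_q < y_h; y_h < y_j; y_j < y_c; y_c < y_e; y_e < y_p; y_p < y_f; y_f < y_b; y_b < y_n, each given directly.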